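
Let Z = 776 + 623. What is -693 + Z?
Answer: 706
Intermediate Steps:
Z = 1399
-693 + Z = -693 + 1399 = 706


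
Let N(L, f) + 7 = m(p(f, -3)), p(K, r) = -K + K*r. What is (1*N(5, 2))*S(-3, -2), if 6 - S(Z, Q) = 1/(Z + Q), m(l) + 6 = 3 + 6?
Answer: -124/5 ≈ -24.800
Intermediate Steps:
m(l) = 3 (m(l) = -6 + (3 + 6) = -6 + 9 = 3)
N(L, f) = -4 (N(L, f) = -7 + 3 = -4)
S(Z, Q) = 6 - 1/(Q + Z) (S(Z, Q) = 6 - 1/(Z + Q) = 6 - 1/(Q + Z))
(1*N(5, 2))*S(-3, -2) = (1*(-4))*((-1 + 6*(-2) + 6*(-3))/(-2 - 3)) = -4*(-1 - 12 - 18)/(-5) = -(-4)*(-31)/5 = -4*31/5 = -124/5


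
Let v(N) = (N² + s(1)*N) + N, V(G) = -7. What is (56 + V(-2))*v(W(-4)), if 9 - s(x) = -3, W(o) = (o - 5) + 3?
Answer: -2058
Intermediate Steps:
W(o) = -2 + o (W(o) = (-5 + o) + 3 = -2 + o)
s(x) = 12 (s(x) = 9 - 1*(-3) = 9 + 3 = 12)
v(N) = N² + 13*N (v(N) = (N² + 12*N) + N = N² + 13*N)
(56 + V(-2))*v(W(-4)) = (56 - 7)*((-2 - 4)*(13 + (-2 - 4))) = 49*(-6*(13 - 6)) = 49*(-6*7) = 49*(-42) = -2058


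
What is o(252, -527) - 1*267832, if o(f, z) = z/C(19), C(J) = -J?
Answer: -5088281/19 ≈ -2.6780e+5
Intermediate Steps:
o(f, z) = -z/19 (o(f, z) = z/((-1*19)) = z/(-19) = z*(-1/19) = -z/19)
o(252, -527) - 1*267832 = -1/19*(-527) - 1*267832 = 527/19 - 267832 = -5088281/19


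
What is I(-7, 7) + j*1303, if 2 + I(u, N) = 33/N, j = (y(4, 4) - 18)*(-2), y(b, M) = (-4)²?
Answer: 36503/7 ≈ 5214.7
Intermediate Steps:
y(b, M) = 16
j = 4 (j = (16 - 18)*(-2) = -2*(-2) = 4)
I(u, N) = -2 + 33/N
I(-7, 7) + j*1303 = (-2 + 33/7) + 4*1303 = (-2 + 33*(⅐)) + 5212 = (-2 + 33/7) + 5212 = 19/7 + 5212 = 36503/7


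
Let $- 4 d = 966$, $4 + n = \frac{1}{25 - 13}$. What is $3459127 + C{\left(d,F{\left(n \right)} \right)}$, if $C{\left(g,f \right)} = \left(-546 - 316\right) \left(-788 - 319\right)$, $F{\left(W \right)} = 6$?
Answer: $4413361$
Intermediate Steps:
$n = - \frac{47}{12}$ ($n = -4 + \frac{1}{25 - 13} = -4 + \frac{1}{12} = - \frac{47}{12} \approx -3.9167$)
$d = - \frac{483}{2}$ ($d = \left(- \frac{1}{4}\right) 966 = - \frac{483}{2} \approx -241.5$)
$C{\left(g,f \right)} = 954234$ ($C{\left(g,f \right)} = \left(-862\right) \left(-1107\right) = 954234$)
$3459127 + C{\left(d,F{\left(n \right)} \right)} = 3459127 + 954234 = 4413361$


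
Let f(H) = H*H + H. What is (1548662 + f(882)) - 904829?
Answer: 1422639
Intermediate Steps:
f(H) = H + H**2 (f(H) = H**2 + H = H + H**2)
(1548662 + f(882)) - 904829 = (1548662 + 882*(1 + 882)) - 904829 = (1548662 + 882*883) - 904829 = (1548662 + 778806) - 904829 = 2327468 - 904829 = 1422639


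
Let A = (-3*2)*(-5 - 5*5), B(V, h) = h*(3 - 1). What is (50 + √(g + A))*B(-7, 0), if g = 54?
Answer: 0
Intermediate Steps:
B(V, h) = 2*h (B(V, h) = h*2 = 2*h)
A = 180 (A = -6*(-5 - 25) = -6*(-30) = 180)
(50 + √(g + A))*B(-7, 0) = (50 + √(54 + 180))*(2*0) = (50 + √234)*0 = (50 + 3*√26)*0 = 0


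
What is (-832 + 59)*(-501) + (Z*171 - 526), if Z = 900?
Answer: 540647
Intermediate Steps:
(-832 + 59)*(-501) + (Z*171 - 526) = (-832 + 59)*(-501) + (900*171 - 526) = -773*(-501) + (153900 - 526) = 387273 + 153374 = 540647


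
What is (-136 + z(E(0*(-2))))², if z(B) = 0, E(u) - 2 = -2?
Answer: 18496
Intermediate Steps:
E(u) = 0 (E(u) = 2 - 2 = 0)
(-136 + z(E(0*(-2))))² = (-136 + 0)² = (-136)² = 18496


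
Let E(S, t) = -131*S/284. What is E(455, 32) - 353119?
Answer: -100345401/284 ≈ -3.5333e+5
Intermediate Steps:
E(S, t) = -131*S/284 (E(S, t) = -131*S*(1/284) = -131*S/284)
E(455, 32) - 353119 = -131/284*455 - 353119 = -59605/284 - 353119 = -100345401/284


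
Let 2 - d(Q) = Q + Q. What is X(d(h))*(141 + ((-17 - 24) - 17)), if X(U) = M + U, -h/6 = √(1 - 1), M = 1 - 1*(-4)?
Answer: 581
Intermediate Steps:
M = 5 (M = 1 + 4 = 5)
h = 0 (h = -6*√(1 - 1) = -6*√0 = -6*0 = 0)
d(Q) = 2 - 2*Q (d(Q) = 2 - (Q + Q) = 2 - 2*Q)
X(U) = 5 + U
X(d(h))*(141 + ((-17 - 24) - 17)) = (5 + (2 - 2*0))*(141 + ((-17 - 24) - 17)) = (5 + (2 + 0))*(141 + (-41 - 17)) = (5 + 2)*(141 - 58) = 7*83 = 581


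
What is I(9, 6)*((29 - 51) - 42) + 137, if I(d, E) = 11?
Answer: -567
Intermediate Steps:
I(9, 6)*((29 - 51) - 42) + 137 = 11*((29 - 51) - 42) + 137 = 11*(-22 - 42) + 137 = 11*(-64) + 137 = -704 + 137 = -567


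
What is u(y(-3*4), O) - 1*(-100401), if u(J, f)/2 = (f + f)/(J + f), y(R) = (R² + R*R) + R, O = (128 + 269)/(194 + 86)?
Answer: 7798850065/77677 ≈ 1.0040e+5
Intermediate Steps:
O = 397/280 ≈ 1.4179
y(R) = R + 2*R² (y(R) = (R² + R²) + R = 2*R² + R = R + 2*R²)
u(J, f) = 4*f/(J + f) (u(J, f) = 2*((f + f)/(J + f)) = 2*((2*f)/(J + f)) = 2*(2*f/(J + f)) = 4*f/(J + f))
u(y(-3*4), O) - 1*(-100401) = 4*(397/280)/((-3*4)*(1 + 2*(-3*4)) + 397/280) - 1*(-100401) = 4*(397/280)/(-12*(1 + 2*(-12)) + 397/280) + 100401 = 4*(397/280)/(-12*(1 - 24) + 397/280) + 100401 = 4*(397/280)/(-12*(-23) + 397/280) + 100401 = 4*(397/280)/(276 + 397/280) + 100401 = 4*(397/280)/(77677/280) + 100401 = 4*(397/280)*(280/77677) + 100401 = 1588/77677 + 100401 = 7798850065/77677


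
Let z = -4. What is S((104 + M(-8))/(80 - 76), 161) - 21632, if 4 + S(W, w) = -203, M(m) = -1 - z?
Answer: -21839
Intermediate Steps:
M(m) = 3 (M(m) = -1 - 1*(-4) = -1 + 4 = 3)
S(W, w) = -207 (S(W, w) = -4 - 203 = -207)
S((104 + M(-8))/(80 - 76), 161) - 21632 = -207 - 21632 = -21839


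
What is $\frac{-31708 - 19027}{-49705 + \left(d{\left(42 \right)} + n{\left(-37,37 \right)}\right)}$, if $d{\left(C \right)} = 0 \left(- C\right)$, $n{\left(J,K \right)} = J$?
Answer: $\frac{50735}{49742} \approx 1.02$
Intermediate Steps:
$d{\left(C \right)} = 0$
$\frac{-31708 - 19027}{-49705 + \left(d{\left(42 \right)} + n{\left(-37,37 \right)}\right)} = \frac{-31708 - 19027}{-49705 + \left(0 - 37\right)} = - \frac{50735}{-49705 - 37} = - \frac{50735}{-49742} = \left(-50735\right) \left(- \frac{1}{49742}\right) = \frac{50735}{49742}$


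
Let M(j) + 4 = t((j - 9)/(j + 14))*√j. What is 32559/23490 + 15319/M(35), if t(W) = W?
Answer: -41136365579/4126410 - 1394029*√35/1054 ≈ -17794.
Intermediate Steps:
M(j) = -4 + √j*(-9 + j)/(14 + j) (M(j) = -4 + ((j - 9)/(j + 14))*√j = -4 + ((-9 + j)/(14 + j))*√j = -4 + √j*(-9 + j)/(14 + j))
32559/23490 + 15319/M(35) = 32559/23490 + 15319/(((-56 - 4*35 + √35*(-9 + 35))/(14 + 35))) = 32559*(1/23490) + 15319/(((-56 - 140 + √35*26)/49)) = 10853/7830 + 15319/(((-56 - 140 + 26*√35)/49)) = 10853/7830 + 15319/(((-196 + 26*√35)/49)) = 10853/7830 + 15319/(-4 + 26*√35/49)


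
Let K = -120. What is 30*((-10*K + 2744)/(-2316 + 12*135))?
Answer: -170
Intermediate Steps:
30*((-10*K + 2744)/(-2316 + 12*135)) = 30*((-10*(-120) + 2744)/(-2316 + 12*135)) = 30*((1200 + 2744)/(-2316 + 1620)) = 30*(3944/(-696)) = 30*(3944*(-1/696)) = 30*(-17/3) = -170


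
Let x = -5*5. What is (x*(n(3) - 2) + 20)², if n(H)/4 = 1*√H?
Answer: 34900 - 14000*√3 ≈ 10651.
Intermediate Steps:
x = -25
n(H) = 4*√H (n(H) = 4*(1*√H) = 4*√H)
(x*(n(3) - 2) + 20)² = (-25*(4*√3 - 2) + 20)² = (-25*(-2 + 4*√3) + 20)² = ((50 - 100*√3) + 20)² = (70 - 100*√3)²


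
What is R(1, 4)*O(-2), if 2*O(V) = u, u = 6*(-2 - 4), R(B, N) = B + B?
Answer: -36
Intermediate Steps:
R(B, N) = 2*B
u = -36 (u = 6*(-6) = -36)
O(V) = -18 (O(V) = (½)*(-36) = -18)
R(1, 4)*O(-2) = (2*1)*(-18) = 2*(-18) = -36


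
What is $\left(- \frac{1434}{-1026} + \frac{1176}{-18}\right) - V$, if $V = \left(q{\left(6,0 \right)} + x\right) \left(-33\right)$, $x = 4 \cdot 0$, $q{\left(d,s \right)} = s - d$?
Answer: $- \frac{44791}{171} \approx -261.94$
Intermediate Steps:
$x = 0$
$V = 198$ ($V = \left(\left(0 - 6\right) + 0\right) \left(-33\right) = \left(-6 + 0\right) \left(-33\right) = \left(-6\right) \left(-33\right) = 198$)
$\left(- \frac{1434}{-1026} + \frac{1176}{-18}\right) - V = \left(- \frac{1434}{-1026} + \frac{1176}{-18}\right) - 198 = \left(\left(-1434\right) \left(- \frac{1}{1026}\right) + 1176 \left(- \frac{1}{18}\right)\right) - 198 = \left(\frac{239}{171} - \frac{196}{3}\right) - 198 = - \frac{10933}{171} - 198 = - \frac{44791}{171}$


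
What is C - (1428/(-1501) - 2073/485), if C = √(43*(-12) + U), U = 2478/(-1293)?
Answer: 3804153/727985 + I*√96208682/431 ≈ 5.2256 + 22.758*I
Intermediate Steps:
U = -826/431 (U = 2478*(-1/1293) = -826/431 ≈ -1.9165)
C = I*√96208682/431 (C = √(43*(-12) - 826/431) = √(-516 - 826/431) = √(-223222/431) = I*√96208682/431 ≈ 22.758*I)
C - (1428/(-1501) - 2073/485) = I*√96208682/431 - (1428/(-1501) - 2073/485) = I*√96208682/431 - (1428*(-1/1501) - 2073*1/485) = I*√96208682/431 - (-1428/1501 - 2073/485) = I*√96208682/431 - 1*(-3804153/727985) = I*√96208682/431 + 3804153/727985 = 3804153/727985 + I*√96208682/431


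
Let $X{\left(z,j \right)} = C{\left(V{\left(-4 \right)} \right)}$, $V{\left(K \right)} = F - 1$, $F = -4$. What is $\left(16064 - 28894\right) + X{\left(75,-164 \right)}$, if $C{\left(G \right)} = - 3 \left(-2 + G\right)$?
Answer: $-12809$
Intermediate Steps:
$V{\left(K \right)} = -5$ ($V{\left(K \right)} = -4 - 1 = -5$)
$C{\left(G \right)} = 6 - 3 G$
$X{\left(z,j \right)} = 21$ ($X{\left(z,j \right)} = 6 - -15 = 6 + 15 = 21$)
$\left(16064 - 28894\right) + X{\left(75,-164 \right)} = \left(16064 - 28894\right) + 21 = -12830 + 21 = -12809$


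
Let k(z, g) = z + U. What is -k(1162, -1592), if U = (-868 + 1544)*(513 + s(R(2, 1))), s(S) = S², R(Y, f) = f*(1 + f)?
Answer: -350654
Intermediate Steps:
U = 349492 (U = (-868 + 1544)*(513 + (1*(1 + 1))²) = 676*(513 + (1*2)²) = 676*(513 + 2²) = 676*(513 + 4) = 676*517 = 349492)
k(z, g) = 349492 + z (k(z, g) = z + 349492 = 349492 + z)
-k(1162, -1592) = -(349492 + 1162) = -1*350654 = -350654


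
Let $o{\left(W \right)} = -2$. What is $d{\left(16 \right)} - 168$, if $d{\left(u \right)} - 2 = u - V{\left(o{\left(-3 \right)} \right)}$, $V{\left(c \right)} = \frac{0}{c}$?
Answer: $-150$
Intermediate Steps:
$V{\left(c \right)} = 0$
$d{\left(u \right)} = 2 + u$ ($d{\left(u \right)} = 2 + \left(u - 0\right) = 2 + \left(u + 0\right) = 2 + u$)
$d{\left(16 \right)} - 168 = \left(2 + 16\right) - 168 = 18 - 168 = -150$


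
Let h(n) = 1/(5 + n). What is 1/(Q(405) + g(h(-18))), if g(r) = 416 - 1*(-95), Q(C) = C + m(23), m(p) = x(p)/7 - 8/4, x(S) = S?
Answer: 7/6421 ≈ 0.0010902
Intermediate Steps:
m(p) = -2 + p/7 (m(p) = p/7 - 8/4 = p*(1/7) - 8*1/4 = p/7 - 2 = -2 + p/7)
Q(C) = 9/7 + C (Q(C) = C + (-2 + (1/7)*23) = C + (-2 + 23/7) = C + 9/7 = 9/7 + C)
g(r) = 511 (g(r) = 416 + 95 = 511)
1/(Q(405) + g(h(-18))) = 1/((9/7 + 405) + 511) = 1/(2844/7 + 511) = 1/(6421/7) = 7/6421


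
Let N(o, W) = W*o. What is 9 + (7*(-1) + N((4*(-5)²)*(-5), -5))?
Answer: 2502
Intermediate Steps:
9 + (7*(-1) + N((4*(-5)²)*(-5), -5)) = 9 + (7*(-1) - 5*4*(-5)²*(-5)) = 9 + (-7 - 5*4*25*(-5)) = 9 + (-7 - 500*(-5)) = 9 + (-7 - 5*(-500)) = 9 + (-7 + 2500) = 9 + 2493 = 2502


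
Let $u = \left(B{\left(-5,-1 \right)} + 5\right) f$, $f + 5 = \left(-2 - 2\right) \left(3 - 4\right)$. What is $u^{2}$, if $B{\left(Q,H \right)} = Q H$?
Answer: $100$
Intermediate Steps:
$f = -1$ ($f = -5 + \left(-2 - 2\right) \left(3 - 4\right) = -5 - -4 = -5 + 4 = -1$)
$B{\left(Q,H \right)} = H Q$
$u = -10$ ($u = \left(\left(-1\right) \left(-5\right) + 5\right) \left(-1\right) = \left(5 + 5\right) \left(-1\right) = 10 \left(-1\right) = -10$)
$u^{2} = \left(-10\right)^{2} = 100$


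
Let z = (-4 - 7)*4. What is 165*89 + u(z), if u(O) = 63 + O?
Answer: 14704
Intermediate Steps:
z = -44 (z = -11*4 = -44)
165*89 + u(z) = 165*89 + (63 - 44) = 14685 + 19 = 14704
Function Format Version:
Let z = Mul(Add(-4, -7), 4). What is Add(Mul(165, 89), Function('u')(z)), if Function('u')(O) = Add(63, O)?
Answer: 14704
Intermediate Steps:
z = -44 (z = Mul(-11, 4) = -44)
Add(Mul(165, 89), Function('u')(z)) = Add(Mul(165, 89), Add(63, -44)) = Add(14685, 19) = 14704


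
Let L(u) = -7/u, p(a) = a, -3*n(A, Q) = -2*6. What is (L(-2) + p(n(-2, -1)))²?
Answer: 225/4 ≈ 56.250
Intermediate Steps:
n(A, Q) = 4 (n(A, Q) = -(-2)*6/3 = -⅓*(-12) = 4)
(L(-2) + p(n(-2, -1)))² = (-7/(-2) + 4)² = (-7*(-½) + 4)² = (7/2 + 4)² = (15/2)² = 225/4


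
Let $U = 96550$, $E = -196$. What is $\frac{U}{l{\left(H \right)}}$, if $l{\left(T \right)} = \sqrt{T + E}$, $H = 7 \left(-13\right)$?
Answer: $- \frac{96550 i \sqrt{287}}{287} \approx - 5699.2 i$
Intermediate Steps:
$H = -91$
$l{\left(T \right)} = \sqrt{-196 + T}$ ($l{\left(T \right)} = \sqrt{T - 196} = \sqrt{-196 + T}$)
$\frac{U}{l{\left(H \right)}} = \frac{96550}{\sqrt{-196 - 91}} = \frac{96550}{\sqrt{-287}} = \frac{96550}{i \sqrt{287}} = 96550 \left(- \frac{i \sqrt{287}}{287}\right) = - \frac{96550 i \sqrt{287}}{287}$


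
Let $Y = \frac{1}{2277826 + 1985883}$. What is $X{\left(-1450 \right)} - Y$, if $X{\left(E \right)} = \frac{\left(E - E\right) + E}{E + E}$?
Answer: $\frac{4263707}{8527418} \approx 0.5$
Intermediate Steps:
$X{\left(E \right)} = \frac{1}{2}$ ($X{\left(E \right)} = \frac{0 + E}{2 E} = E \frac{1}{2 E} = \frac{1}{2}$)
$Y = \frac{1}{4263709} \approx 2.3454 \cdot 10^{-7}$
$X{\left(-1450 \right)} - Y = \frac{1}{2} - \frac{1}{4263709} = \frac{4263707}{8527418}$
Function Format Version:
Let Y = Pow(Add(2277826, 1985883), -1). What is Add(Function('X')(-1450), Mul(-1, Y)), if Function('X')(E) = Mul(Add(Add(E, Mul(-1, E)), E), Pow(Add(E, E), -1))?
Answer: Rational(4263707, 8527418) ≈ 0.50000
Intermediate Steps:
Function('X')(E) = Rational(1, 2) (Function('X')(E) = Mul(Add(0, E), Pow(Mul(2, E), -1)) = Mul(E, Mul(Rational(1, 2), Pow(E, -1))) = Rational(1, 2))
Y = Rational(1, 4263709) (Y = Pow(4263709, -1) = Rational(1, 4263709) ≈ 2.3454e-7)
Add(Function('X')(-1450), Mul(-1, Y)) = Add(Rational(1, 2), Mul(-1, Rational(1, 4263709))) = Add(Rational(1, 2), Rational(-1, 4263709)) = Rational(4263707, 8527418)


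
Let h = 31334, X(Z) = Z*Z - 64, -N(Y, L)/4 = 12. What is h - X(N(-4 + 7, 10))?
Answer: 29094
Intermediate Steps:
N(Y, L) = -48 (N(Y, L) = -4*12 = -48)
X(Z) = -64 + Z² (X(Z) = Z² - 64 = -64 + Z²)
h - X(N(-4 + 7, 10)) = 31334 - (-64 + (-48)²) = 31334 - (-64 + 2304) = 31334 - 1*2240 = 31334 - 2240 = 29094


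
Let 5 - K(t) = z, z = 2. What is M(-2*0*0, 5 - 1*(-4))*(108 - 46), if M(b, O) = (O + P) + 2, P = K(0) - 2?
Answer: 744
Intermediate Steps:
K(t) = 3 (K(t) = 5 - 1*2 = 5 - 2 = 3)
P = 1 (P = 3 - 2 = 1)
M(b, O) = 3 + O (M(b, O) = (O + 1) + 2 = (1 + O) + 2 = 3 + O)
M(-2*0*0, 5 - 1*(-4))*(108 - 46) = (3 + (5 - 1*(-4)))*(108 - 46) = (3 + (5 + 4))*62 = (3 + 9)*62 = 12*62 = 744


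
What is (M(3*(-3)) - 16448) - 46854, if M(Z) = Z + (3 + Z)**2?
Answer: -63275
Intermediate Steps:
(M(3*(-3)) - 16448) - 46854 = ((3*(-3) + (3 + 3*(-3))**2) - 16448) - 46854 = ((-9 + (3 - 9)**2) - 16448) - 46854 = ((-9 + (-6)**2) - 16448) - 46854 = ((-9 + 36) - 16448) - 46854 = (27 - 16448) - 46854 = -16421 - 46854 = -63275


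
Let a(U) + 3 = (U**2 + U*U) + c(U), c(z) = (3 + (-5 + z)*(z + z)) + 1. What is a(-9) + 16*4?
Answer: 479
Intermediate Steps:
c(z) = 4 + 2*z*(-5 + z) (c(z) = (3 + (-5 + z)*(2*z)) + 1 = (3 + 2*z*(-5 + z)) + 1 = 4 + 2*z*(-5 + z))
a(U) = 1 - 10*U + 4*U**2 (a(U) = -3 + ((U**2 + U*U) + (4 - 10*U + 2*U**2)) = -3 + ((U**2 + U**2) + (4 - 10*U + 2*U**2)) = -3 + (2*U**2 + (4 - 10*U + 2*U**2)) = -3 + (4 - 10*U + 4*U**2) = 1 - 10*U + 4*U**2)
a(-9) + 16*4 = (1 - 10*(-9) + 4*(-9)**2) + 16*4 = (1 + 90 + 4*81) + 64 = (1 + 90 + 324) + 64 = 415 + 64 = 479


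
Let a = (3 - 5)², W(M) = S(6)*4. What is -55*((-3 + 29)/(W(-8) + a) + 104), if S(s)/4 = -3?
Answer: -11375/2 ≈ -5687.5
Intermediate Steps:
S(s) = -12 (S(s) = 4*(-3) = -12)
W(M) = -48 (W(M) = -12*4 = -48)
a = 4 (a = (-2)² = 4)
-55*((-3 + 29)/(W(-8) + a) + 104) = -55*((-3 + 29)/(-48 + 4) + 104) = -55*(26/(-44) + 104) = -55*(26*(-1/44) + 104) = -55*(-13/22 + 104) = -55*2275/22 = -11375/2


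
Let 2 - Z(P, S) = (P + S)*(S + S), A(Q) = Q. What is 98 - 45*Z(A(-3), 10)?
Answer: 6308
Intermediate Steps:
Z(P, S) = 2 - 2*S*(P + S) (Z(P, S) = 2 - (P + S)*(S + S) = 2 - (P + S)*2*S = 2 - 2*S*(P + S))
98 - 45*Z(A(-3), 10) = 98 - 45*(2 - 2*10² - 2*(-3)*10) = 98 - 45*(2 - 2*100 + 60) = 98 - 45*(2 - 200 + 60) = 98 - 45*(-138) = 98 + 6210 = 6308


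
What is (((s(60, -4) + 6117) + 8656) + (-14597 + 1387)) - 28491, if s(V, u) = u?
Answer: -26932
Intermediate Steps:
(((s(60, -4) + 6117) + 8656) + (-14597 + 1387)) - 28491 = (((-4 + 6117) + 8656) + (-14597 + 1387)) - 28491 = ((6113 + 8656) - 13210) - 28491 = (14769 - 13210) - 28491 = 1559 - 28491 = -26932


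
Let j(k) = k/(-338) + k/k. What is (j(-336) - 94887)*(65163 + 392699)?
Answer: -7342076319892/169 ≈ -4.3444e+10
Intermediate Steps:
j(k) = 1 - k/338 (j(k) = k*(-1/338) + 1 = -k/338 + 1 = 1 - k/338)
(j(-336) - 94887)*(65163 + 392699) = ((1 - 1/338*(-336)) - 94887)*(65163 + 392699) = ((1 + 168/169) - 94887)*457862 = (337/169 - 94887)*457862 = -16035566/169*457862 = -7342076319892/169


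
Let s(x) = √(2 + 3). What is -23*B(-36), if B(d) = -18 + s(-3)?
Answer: 414 - 23*√5 ≈ 362.57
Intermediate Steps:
s(x) = √5
B(d) = -18 + √5
-23*B(-36) = -23*(-18 + √5) = 414 - 23*√5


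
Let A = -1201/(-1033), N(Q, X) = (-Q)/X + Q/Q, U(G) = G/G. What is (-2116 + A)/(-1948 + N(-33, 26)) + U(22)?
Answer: 36352913/17419479 ≈ 2.0869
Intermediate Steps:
U(G) = 1
N(Q, X) = 1 - Q/X (N(Q, X) = -Q/X + 1 = 1 - Q/X)
A = 1201/1033 (A = -1201*(-1/1033) = 1201/1033 ≈ 1.1626)
(-2116 + A)/(-1948 + N(-33, 26)) + U(22) = (-2116 + 1201/1033)/(-1948 + (26 - 1*(-33))/26) + 1 = -2184627/(1033*(-1948 + (26 + 33)/26)) + 1 = -2184627/(1033*(-1948 + (1/26)*59)) + 1 = -2184627/(1033*(-1948 + 59/26)) + 1 = -2184627/(1033*(-50589/26)) + 1 = -2184627/1033*(-26/50589) + 1 = 18933434/17419479 + 1 = 36352913/17419479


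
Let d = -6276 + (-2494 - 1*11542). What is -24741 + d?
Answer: -45053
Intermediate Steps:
d = -20312 (d = -6276 + (-2494 - 11542) = -6276 - 14036 = -20312)
-24741 + d = -24741 - 20312 = -45053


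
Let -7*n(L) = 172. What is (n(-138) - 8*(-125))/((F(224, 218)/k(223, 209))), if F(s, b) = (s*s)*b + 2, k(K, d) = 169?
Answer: 576966/38284295 ≈ 0.015071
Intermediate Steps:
F(s, b) = 2 + b*s**2 (F(s, b) = s**2*b + 2 = b*s**2 + 2 = 2 + b*s**2)
n(L) = -172/7 (n(L) = -1/7*172 = -172/7)
(n(-138) - 8*(-125))/((F(224, 218)/k(223, 209))) = (-172/7 - 8*(-125))/(((2 + 218*224**2)/169)) = (-172/7 + 1000)/(((2 + 218*50176)*(1/169))) = 6828/(7*(((2 + 10938368)*(1/169)))) = 6828/(7*((10938370*(1/169)))) = 6828/(7*(10938370/169)) = (6828/7)*(169/10938370) = 576966/38284295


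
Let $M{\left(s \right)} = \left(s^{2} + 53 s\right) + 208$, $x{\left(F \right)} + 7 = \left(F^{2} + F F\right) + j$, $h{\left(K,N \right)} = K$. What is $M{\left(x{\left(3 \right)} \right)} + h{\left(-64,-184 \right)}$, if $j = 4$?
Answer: $1164$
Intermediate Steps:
$x{\left(F \right)} = -3 + 2 F^{2}$ ($x{\left(F \right)} = -7 + \left(\left(F^{2} + F F\right) + 4\right) = -7 + \left(\left(F^{2} + F^{2}\right) + 4\right) = -7 + \left(2 F^{2} + 4\right) = -7 + \left(4 + 2 F^{2}\right) = -3 + 2 F^{2}$)
$M{\left(s \right)} = 208 + s^{2} + 53 s$
$M{\left(x{\left(3 \right)} \right)} + h{\left(-64,-184 \right)} = \left(208 + \left(-3 + 2 \cdot 3^{2}\right)^{2} + 53 \left(-3 + 2 \cdot 3^{2}\right)\right) - 64 = \left(208 + \left(-3 + 2 \cdot 9\right)^{2} + 53 \left(-3 + 2 \cdot 9\right)\right) - 64 = \left(208 + \left(-3 + 18\right)^{2} + 53 \left(-3 + 18\right)\right) - 64 = \left(208 + 15^{2} + 53 \cdot 15\right) - 64 = \left(208 + 225 + 795\right) - 64 = 1228 - 64 = 1164$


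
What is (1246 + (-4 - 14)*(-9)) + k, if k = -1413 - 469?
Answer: -474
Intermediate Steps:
k = -1882
(1246 + (-4 - 14)*(-9)) + k = (1246 + (-4 - 14)*(-9)) - 1882 = (1246 - 18*(-9)) - 1882 = (1246 + 162) - 1882 = 1408 - 1882 = -474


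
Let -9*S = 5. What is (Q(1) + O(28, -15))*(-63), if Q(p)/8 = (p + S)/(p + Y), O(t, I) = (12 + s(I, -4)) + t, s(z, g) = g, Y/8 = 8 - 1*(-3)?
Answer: -202076/89 ≈ -2270.5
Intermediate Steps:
Y = 88 (Y = 8*(8 - 1*(-3)) = 8*(8 + 3) = 8*11 = 88)
S = -5/9 (S = -⅑*5 = -5/9 ≈ -0.55556)
O(t, I) = 8 + t (O(t, I) = (12 - 4) + t = 8 + t)
Q(p) = 8*(-5/9 + p)/(88 + p) (Q(p) = 8*((p - 5/9)/(p + 88)) = 8*((-5/9 + p)/(88 + p)) = 8*(-5/9 + p)/(88 + p))
(Q(1) + O(28, -15))*(-63) = (8*(-5 + 9*1)/(9*(88 + 1)) + (8 + 28))*(-63) = ((8/9)*(-5 + 9)/89 + 36)*(-63) = ((8/9)*(1/89)*4 + 36)*(-63) = (32/801 + 36)*(-63) = (28868/801)*(-63) = -202076/89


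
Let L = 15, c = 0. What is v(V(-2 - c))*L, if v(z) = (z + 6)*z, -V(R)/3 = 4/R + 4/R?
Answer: 3240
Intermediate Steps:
V(R) = -24/R (V(R) = -3*(4/R + 4/R) = -24/R)
v(z) = z*(6 + z) (v(z) = (6 + z)*z = z*(6 + z))
v(V(-2 - c))*L = ((-24/(-2 - 1*0))*(6 - 24/(-2 - 1*0)))*15 = ((-24/(-2 + 0))*(6 - 24/(-2 + 0)))*15 = ((-24/(-2))*(6 - 24/(-2)))*15 = ((-24*(-1/2))*(6 - 24*(-1/2)))*15 = (12*(6 + 12))*15 = (12*18)*15 = 216*15 = 3240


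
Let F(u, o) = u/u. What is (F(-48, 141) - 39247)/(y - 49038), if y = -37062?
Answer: 6541/14350 ≈ 0.45582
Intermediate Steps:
F(u, o) = 1
(F(-48, 141) - 39247)/(y - 49038) = (1 - 39247)/(-37062 - 49038) = -39246/(-86100) = -39246*(-1/86100) = 6541/14350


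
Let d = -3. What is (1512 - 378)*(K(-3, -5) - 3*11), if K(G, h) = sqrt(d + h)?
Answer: -37422 + 2268*I*sqrt(2) ≈ -37422.0 + 3207.4*I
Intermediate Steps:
K(G, h) = sqrt(-3 + h)
(1512 - 378)*(K(-3, -5) - 3*11) = (1512 - 378)*(sqrt(-3 - 5) - 3*11) = 1134*(sqrt(-8) - 33) = 1134*(2*I*sqrt(2) - 33) = 1134*(-33 + 2*I*sqrt(2)) = -37422 + 2268*I*sqrt(2)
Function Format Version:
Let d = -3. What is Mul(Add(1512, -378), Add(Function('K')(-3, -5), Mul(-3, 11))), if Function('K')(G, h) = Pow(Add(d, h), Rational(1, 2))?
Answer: Add(-37422, Mul(2268, I, Pow(2, Rational(1, 2)))) ≈ Add(-37422., Mul(3207.4, I))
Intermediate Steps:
Function('K')(G, h) = Pow(Add(-3, h), Rational(1, 2))
Mul(Add(1512, -378), Add(Function('K')(-3, -5), Mul(-3, 11))) = Mul(Add(1512, -378), Add(Pow(Add(-3, -5), Rational(1, 2)), Mul(-3, 11))) = Mul(1134, Add(Pow(-8, Rational(1, 2)), -33)) = Mul(1134, Add(Mul(2, I, Pow(2, Rational(1, 2))), -33)) = Mul(1134, Add(-33, Mul(2, I, Pow(2, Rational(1, 2))))) = Add(-37422, Mul(2268, I, Pow(2, Rational(1, 2))))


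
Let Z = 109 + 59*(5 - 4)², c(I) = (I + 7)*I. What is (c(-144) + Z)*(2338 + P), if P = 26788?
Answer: 579490896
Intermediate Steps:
c(I) = I*(7 + I) (c(I) = (7 + I)*I = I*(7 + I))
Z = 168 (Z = 109 + 59*1² = 109 + 59*1 = 109 + 59 = 168)
(c(-144) + Z)*(2338 + P) = (-144*(7 - 144) + 168)*(2338 + 26788) = (-144*(-137) + 168)*29126 = (19728 + 168)*29126 = 19896*29126 = 579490896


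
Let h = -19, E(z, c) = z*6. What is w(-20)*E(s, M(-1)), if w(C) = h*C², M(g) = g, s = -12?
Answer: 547200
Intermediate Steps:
E(z, c) = 6*z
w(C) = -19*C²
w(-20)*E(s, M(-1)) = (-19*(-20)²)*(6*(-12)) = -19*400*(-72) = -7600*(-72) = 547200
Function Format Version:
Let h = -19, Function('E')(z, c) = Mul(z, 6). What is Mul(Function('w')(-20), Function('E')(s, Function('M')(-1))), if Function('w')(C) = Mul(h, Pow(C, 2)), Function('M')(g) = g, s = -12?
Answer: 547200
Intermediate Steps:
Function('E')(z, c) = Mul(6, z)
Function('w')(C) = Mul(-19, Pow(C, 2))
Mul(Function('w')(-20), Function('E')(s, Function('M')(-1))) = Mul(Mul(-19, Pow(-20, 2)), Mul(6, -12)) = Mul(Mul(-19, 400), -72) = Mul(-7600, -72) = 547200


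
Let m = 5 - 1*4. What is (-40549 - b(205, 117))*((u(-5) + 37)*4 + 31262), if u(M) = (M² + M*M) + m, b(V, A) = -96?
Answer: -1278881142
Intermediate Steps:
m = 1 (m = 5 - 4 = 1)
u(M) = 1 + 2*M² (u(M) = (M² + M*M) + 1 = (M² + M²) + 1 = 2*M² + 1 = 1 + 2*M²)
(-40549 - b(205, 117))*((u(-5) + 37)*4 + 31262) = (-40549 - 1*(-96))*(((1 + 2*(-5)²) + 37)*4 + 31262) = (-40549 + 96)*(((1 + 2*25) + 37)*4 + 31262) = -40453*(((1 + 50) + 37)*4 + 31262) = -40453*((51 + 37)*4 + 31262) = -40453*(88*4 + 31262) = -40453*(352 + 31262) = -40453*31614 = -1278881142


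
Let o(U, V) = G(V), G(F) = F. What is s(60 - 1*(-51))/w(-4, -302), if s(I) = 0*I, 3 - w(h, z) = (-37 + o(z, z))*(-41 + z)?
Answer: 0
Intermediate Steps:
o(U, V) = V
w(h, z) = 3 - (-41 + z)*(-37 + z) (w(h, z) = 3 - (-37 + z)*(-41 + z) = 3 - (-41 + z)*(-37 + z))
s(I) = 0
s(60 - 1*(-51))/w(-4, -302) = 0/(-1514 - 1*(-302)² + 78*(-302)) = 0/(-1514 - 1*91204 - 23556) = 0/(-1514 - 91204 - 23556) = 0/(-116274) = 0*(-1/116274) = 0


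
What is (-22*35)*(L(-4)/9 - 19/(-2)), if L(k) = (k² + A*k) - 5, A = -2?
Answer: -80465/9 ≈ -8940.6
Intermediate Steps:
L(k) = -5 + k² - 2*k (L(k) = (k² - 2*k) - 5 = -5 + k² - 2*k)
(-22*35)*(L(-4)/9 - 19/(-2)) = (-22*35)*((-5 + (-4)² - 2*(-4))/9 - 19/(-2)) = -770*((-5 + 16 + 8)*(⅑) - 19*(-½)) = -770*(19*(⅑) + 19/2) = -770*(19/9 + 19/2) = -770*209/18 = -80465/9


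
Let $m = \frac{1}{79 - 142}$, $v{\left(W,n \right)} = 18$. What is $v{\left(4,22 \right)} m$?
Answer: $- \frac{2}{7} \approx -0.28571$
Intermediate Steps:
$m = - \frac{1}{63}$ ($m = \frac{1}{-63} = - \frac{1}{63} \approx -0.015873$)
$v{\left(4,22 \right)} m = 18 \left(- \frac{1}{63}\right) = - \frac{2}{7}$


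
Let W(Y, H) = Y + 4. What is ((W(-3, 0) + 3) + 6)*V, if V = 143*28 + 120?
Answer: 41240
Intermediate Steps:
W(Y, H) = 4 + Y
V = 4124 (V = 4004 + 120 = 4124)
((W(-3, 0) + 3) + 6)*V = (((4 - 3) + 3) + 6)*4124 = ((1 + 3) + 6)*4124 = (4 + 6)*4124 = 10*4124 = 41240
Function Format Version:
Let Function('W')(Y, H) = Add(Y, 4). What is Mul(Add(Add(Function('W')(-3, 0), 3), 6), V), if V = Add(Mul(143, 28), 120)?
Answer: 41240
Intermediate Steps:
Function('W')(Y, H) = Add(4, Y)
V = 4124 (V = Add(4004, 120) = 4124)
Mul(Add(Add(Function('W')(-3, 0), 3), 6), V) = Mul(Add(Add(Add(4, -3), 3), 6), 4124) = Mul(Add(Add(1, 3), 6), 4124) = Mul(Add(4, 6), 4124) = Mul(10, 4124) = 41240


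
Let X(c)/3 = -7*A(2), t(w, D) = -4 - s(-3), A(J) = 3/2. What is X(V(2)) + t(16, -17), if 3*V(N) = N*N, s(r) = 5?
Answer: -81/2 ≈ -40.500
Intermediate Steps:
A(J) = 3/2 (A(J) = 3*(1/2) = 3/2)
t(w, D) = -9 (t(w, D) = -4 - 1*5 = -4 - 5 = -9)
V(N) = N**2/3 (V(N) = (N*N)/3 = N**2/3)
X(c) = -63/2 (X(c) = 3*(-7*3/2) = 3*(-21/2) = -63/2)
X(V(2)) + t(16, -17) = -63/2 - 9 = -81/2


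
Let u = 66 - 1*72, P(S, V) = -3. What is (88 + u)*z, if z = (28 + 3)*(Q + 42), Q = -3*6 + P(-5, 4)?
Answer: 53382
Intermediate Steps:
Q = -21 (Q = -3*6 - 3 = -18 - 3 = -21)
u = -6 (u = 66 - 72 = -6)
z = 651 (z = (28 + 3)*(-21 + 42) = 31*21 = 651)
(88 + u)*z = (88 - 6)*651 = 82*651 = 53382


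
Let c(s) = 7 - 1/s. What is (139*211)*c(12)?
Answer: 2434307/12 ≈ 2.0286e+5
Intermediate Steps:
(139*211)*c(12) = (139*211)*(7 - 1/12) = 29329*(7 - 1*1/12) = 29329*(7 - 1/12) = 29329*(83/12) = 2434307/12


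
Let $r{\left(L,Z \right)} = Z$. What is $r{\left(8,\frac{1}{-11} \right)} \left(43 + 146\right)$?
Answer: $- \frac{189}{11} \approx -17.182$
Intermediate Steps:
$r{\left(8,\frac{1}{-11} \right)} \left(43 + 146\right) = \frac{43 + 146}{-11} = \left(- \frac{1}{11}\right) 189 = - \frac{189}{11}$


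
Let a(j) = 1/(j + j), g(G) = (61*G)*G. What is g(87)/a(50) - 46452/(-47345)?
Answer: 2185961306952/47345 ≈ 4.6171e+7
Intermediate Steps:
g(G) = 61*G**2
a(j) = 1/(2*j)
g(87)/a(50) - 46452/(-47345) = (61*87**2)/(((1/2)/50)) - 46452/(-47345) = (61*7569)/(((1/2)*(1/50))) - 46452*(-1/47345) = 461709/(1/100) + 46452/47345 = 461709*100 + 46452/47345 = 46170900 + 46452/47345 = 2185961306952/47345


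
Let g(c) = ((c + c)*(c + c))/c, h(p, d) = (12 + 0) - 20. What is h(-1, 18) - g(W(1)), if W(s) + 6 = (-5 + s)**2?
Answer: -48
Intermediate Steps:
h(p, d) = -8 (h(p, d) = 12 - 20 = -8)
W(s) = -6 + (-5 + s)**2
g(c) = 4*c (g(c) = ((2*c)*(2*c))/c = (4*c**2)/c = 4*c)
h(-1, 18) - g(W(1)) = -8 - 4*(-6 + (-5 + 1)**2) = -8 - 4*(-6 + (-4)**2) = -8 - 4*(-6 + 16) = -8 - 4*10 = -8 - 1*40 = -8 - 40 = -48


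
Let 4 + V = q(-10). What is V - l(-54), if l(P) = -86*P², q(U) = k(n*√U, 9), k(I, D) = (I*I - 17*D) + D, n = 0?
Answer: 250628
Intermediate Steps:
k(I, D) = I² - 16*D (k(I, D) = (I² - 17*D) + D = I² - 16*D)
q(U) = -144 (q(U) = (0*√U)² - 16*9 = 0² - 144 = 0 - 144 = -144)
V = -148 (V = -4 - 144 = -148)
V - l(-54) = -148 - (-86)*(-54)² = -148 - (-86)*2916 = -148 - 1*(-250776) = -148 + 250776 = 250628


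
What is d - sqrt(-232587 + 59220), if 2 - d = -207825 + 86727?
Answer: 121100 - 3*I*sqrt(19263) ≈ 1.211e+5 - 416.37*I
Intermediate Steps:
d = 121100 (d = 2 - (-207825 + 86727) = 2 - 1*(-121098) = 2 + 121098 = 121100)
d - sqrt(-232587 + 59220) = 121100 - sqrt(-232587 + 59220) = 121100 - sqrt(-173367) = 121100 - 3*I*sqrt(19263)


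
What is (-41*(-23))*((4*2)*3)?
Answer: 22632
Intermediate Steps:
(-41*(-23))*((4*2)*3) = 943*(8*3) = 943*24 = 22632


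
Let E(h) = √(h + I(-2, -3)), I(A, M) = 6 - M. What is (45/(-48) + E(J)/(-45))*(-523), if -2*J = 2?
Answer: 7845/16 + 1046*√2/45 ≈ 523.19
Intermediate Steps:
J = -1 (J = -½*2 = -1)
E(h) = √(9 + h) (E(h) = √(h + (6 - 1*(-3))) = √(h + (6 + 3)) = √(h + 9) = √(9 + h))
(45/(-48) + E(J)/(-45))*(-523) = (45/(-48) + √(9 - 1)/(-45))*(-523) = (45*(-1/48) + √8*(-1/45))*(-523) = (-15/16 + (2*√2)*(-1/45))*(-523) = (-15/16 - 2*√2/45)*(-523) = 7845/16 + 1046*√2/45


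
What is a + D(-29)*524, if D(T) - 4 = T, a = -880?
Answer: -13980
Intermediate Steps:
D(T) = 4 + T
a + D(-29)*524 = -880 + (4 - 29)*524 = -880 - 25*524 = -880 - 13100 = -13980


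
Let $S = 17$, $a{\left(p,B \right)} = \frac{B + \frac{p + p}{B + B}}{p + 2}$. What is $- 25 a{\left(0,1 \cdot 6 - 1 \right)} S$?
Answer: $- \frac{2125}{2} \approx -1062.5$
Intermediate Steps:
$a{\left(p,B \right)} = \frac{B + \frac{p}{B}}{2 + p}$ ($a{\left(p,B \right)} = \frac{B + \frac{2 p}{2 B}}{2 + p} = \frac{B + 2 p \frac{1}{2 B}}{2 + p} = \frac{B + \frac{p}{B}}{2 + p}$)
$- 25 a{\left(0,1 \cdot 6 - 1 \right)} S = - 25 \frac{0 + \left(1 \cdot 6 - 1\right)^{2}}{\left(1 \cdot 6 - 1\right) \left(2 + 0\right)} 17 = - 25 \frac{0 + \left(6 - 1\right)^{2}}{\left(6 - 1\right) 2} \cdot 17 = - 25 \cdot \frac{1}{5} \cdot \frac{1}{2} \left(0 + 5^{2}\right) 17 = - 25 \cdot \frac{1}{5} \cdot \frac{1}{2} \left(0 + 25\right) 17 = - 25 \cdot \frac{1}{5} \cdot \frac{1}{2} \cdot 25 \cdot 17 = \left(-25\right) \frac{5}{2} \cdot 17 = \left(- \frac{125}{2}\right) 17 = - \frac{2125}{2}$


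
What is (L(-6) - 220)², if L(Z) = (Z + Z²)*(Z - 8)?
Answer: 409600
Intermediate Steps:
L(Z) = (-8 + Z)*(Z + Z²) (L(Z) = (Z + Z²)*(-8 + Z) = (-8 + Z)*(Z + Z²))
(L(-6) - 220)² = (-6*(-8 + (-6)² - 7*(-6)) - 220)² = (-6*(-8 + 36 + 42) - 220)² = (-6*70 - 220)² = (-420 - 220)² = (-640)² = 409600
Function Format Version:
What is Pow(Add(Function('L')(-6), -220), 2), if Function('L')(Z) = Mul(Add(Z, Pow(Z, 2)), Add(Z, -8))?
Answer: 409600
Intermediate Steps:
Function('L')(Z) = Mul(Add(-8, Z), Add(Z, Pow(Z, 2))) (Function('L')(Z) = Mul(Add(Z, Pow(Z, 2)), Add(-8, Z)) = Mul(Add(-8, Z), Add(Z, Pow(Z, 2))))
Pow(Add(Function('L')(-6), -220), 2) = Pow(Add(Mul(-6, Add(-8, Pow(-6, 2), Mul(-7, -6))), -220), 2) = Pow(Add(Mul(-6, Add(-8, 36, 42)), -220), 2) = Pow(Add(Mul(-6, 70), -220), 2) = Pow(Add(-420, -220), 2) = Pow(-640, 2) = 409600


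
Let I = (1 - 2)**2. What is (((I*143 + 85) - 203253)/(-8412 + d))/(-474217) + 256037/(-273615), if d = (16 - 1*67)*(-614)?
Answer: -54522329968133/58266677642910 ≈ -0.93574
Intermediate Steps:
I = 1 (I = (-1)**2 = 1)
d = 31314 (d = (16 - 67)*(-614) = -51*(-614) = 31314)
(((I*143 + 85) - 203253)/(-8412 + d))/(-474217) + 256037/(-273615) = (((1*143 + 85) - 203253)/(-8412 + 31314))/(-474217) + 256037/(-273615) = (((143 + 85) - 203253)/22902)*(-1/474217) + 256037*(-1/273615) = ((228 - 203253)*(1/22902))*(-1/474217) - 15061/16095 = -203025*1/22902*(-1/474217) - 15061/16095 = -67675/7634*(-1/474217) - 15061/16095 = 67675/3620172578 - 15061/16095 = -54522329968133/58266677642910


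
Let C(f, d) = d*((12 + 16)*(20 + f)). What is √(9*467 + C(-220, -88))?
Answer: √497003 ≈ 704.98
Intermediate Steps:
C(f, d) = d*(560 + 28*f) (C(f, d) = d*(28*(20 + f)) = d*(560 + 28*f))
√(9*467 + C(-220, -88)) = √(9*467 + 28*(-88)*(20 - 220)) = √(4203 + 28*(-88)*(-200)) = √(4203 + 492800) = √497003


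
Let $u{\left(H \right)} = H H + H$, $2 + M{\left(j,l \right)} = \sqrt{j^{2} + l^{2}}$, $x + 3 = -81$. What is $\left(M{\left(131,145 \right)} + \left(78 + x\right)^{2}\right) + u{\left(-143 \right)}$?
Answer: $20340 + \sqrt{38186} \approx 20535.0$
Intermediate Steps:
$x = -84$ ($x = -3 - 81 = -84$)
$M{\left(j,l \right)} = -2 + \sqrt{j^{2} + l^{2}}$
$u{\left(H \right)} = H + H^{2}$ ($u{\left(H \right)} = H^{2} + H = H + H^{2}$)
$\left(M{\left(131,145 \right)} + \left(78 + x\right)^{2}\right) + u{\left(-143 \right)} = \left(\left(-2 + \sqrt{131^{2} + 145^{2}}\right) + \left(78 - 84\right)^{2}\right) - 143 \left(1 - 143\right) = \left(\left(-2 + \sqrt{17161 + 21025}\right) + \left(-6\right)^{2}\right) - -20306 = \left(\left(-2 + \sqrt{38186}\right) + 36\right) + 20306 = \left(34 + \sqrt{38186}\right) + 20306 = 20340 + \sqrt{38186}$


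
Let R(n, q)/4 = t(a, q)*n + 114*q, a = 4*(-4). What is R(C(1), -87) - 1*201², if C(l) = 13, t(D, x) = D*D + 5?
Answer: -66501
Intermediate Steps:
a = -16
t(D, x) = 5 + D² (t(D, x) = D² + 5 = 5 + D²)
R(n, q) = 456*q + 1044*n (R(n, q) = 4*((5 + (-16)²)*n + 114*q) = 4*((5 + 256)*n + 114*q) = 4*(261*n + 114*q) = 4*(114*q + 261*n) = 456*q + 1044*n)
R(C(1), -87) - 1*201² = (456*(-87) + 1044*13) - 1*201² = (-39672 + 13572) - 1*40401 = -26100 - 40401 = -66501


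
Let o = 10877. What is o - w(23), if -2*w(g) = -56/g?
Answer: 250143/23 ≈ 10876.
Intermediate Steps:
w(g) = 28/g (w(g) = -(-28)/g = 28/g)
o - w(23) = 10877 - 28/23 = 250143/23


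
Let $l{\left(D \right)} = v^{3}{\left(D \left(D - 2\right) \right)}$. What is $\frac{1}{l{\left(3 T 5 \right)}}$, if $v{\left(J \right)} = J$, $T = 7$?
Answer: $\frac{1}{1264968093375} \approx 7.9053 \cdot 10^{-13}$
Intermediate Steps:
$l{\left(D \right)} = D^{3} \left(-2 + D\right)^{3}$ ($l{\left(D \right)} = \left(D \left(D - 2\right)\right)^{3} = \left(D \left(-2 + D\right)\right)^{3} = D^{3} \left(-2 + D\right)^{3}$)
$\frac{1}{l{\left(3 T 5 \right)}} = \frac{1}{\left(3 \cdot 7 \cdot 5\right)^{3} \left(-2 + 3 \cdot 7 \cdot 5\right)^{3}} = \frac{1}{\left(21 \cdot 5\right)^{3} \left(-2 + 21 \cdot 5\right)^{3}} = \frac{1}{105^{3} \left(-2 + 105\right)^{3}} = \frac{1}{1157625 \cdot 103^{3}} = \frac{1}{1157625 \cdot 1092727} = \frac{1}{1264968093375}$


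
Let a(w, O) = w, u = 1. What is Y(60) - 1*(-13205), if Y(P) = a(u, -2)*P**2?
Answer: 16805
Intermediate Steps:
Y(P) = P**2 (Y(P) = 1*P**2 = P**2)
Y(60) - 1*(-13205) = 60**2 - 1*(-13205) = 3600 + 13205 = 16805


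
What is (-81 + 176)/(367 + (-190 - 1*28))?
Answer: 95/149 ≈ 0.63758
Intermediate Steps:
(-81 + 176)/(367 + (-190 - 1*28)) = 95/(367 + (-190 - 28)) = 95/(367 - 218) = 95/149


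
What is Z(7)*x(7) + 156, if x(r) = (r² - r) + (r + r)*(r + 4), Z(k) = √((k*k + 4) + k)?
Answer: 156 + 392*√15 ≈ 1674.2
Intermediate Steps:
Z(k) = √(4 + k + k²) (Z(k) = √((k² + 4) + k) = √((4 + k²) + k) = √(4 + k + k²))
x(r) = r² - r + 2*r*(4 + r) (x(r) = (r² - r) + (2*r)*(4 + r) = (r² - r) + 2*r*(4 + r) = r² - r + 2*r*(4 + r))
Z(7)*x(7) + 156 = √(4 + 7 + 7²)*(7*(7 + 3*7)) + 156 = √(4 + 7 + 49)*(7*(7 + 21)) + 156 = √60*(7*28) + 156 = (2*√15)*196 + 156 = 392*√15 + 156 = 156 + 392*√15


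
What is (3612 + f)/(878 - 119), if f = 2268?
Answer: 1960/253 ≈ 7.7470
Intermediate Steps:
(3612 + f)/(878 - 119) = (3612 + 2268)/(878 - 119) = 5880/759 = 5880*(1/759) = 1960/253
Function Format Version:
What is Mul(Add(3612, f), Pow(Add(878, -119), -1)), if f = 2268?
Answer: Rational(1960, 253) ≈ 7.7470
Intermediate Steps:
Mul(Add(3612, f), Pow(Add(878, -119), -1)) = Mul(Add(3612, 2268), Pow(Add(878, -119), -1)) = Mul(5880, Pow(759, -1)) = Mul(5880, Rational(1, 759)) = Rational(1960, 253)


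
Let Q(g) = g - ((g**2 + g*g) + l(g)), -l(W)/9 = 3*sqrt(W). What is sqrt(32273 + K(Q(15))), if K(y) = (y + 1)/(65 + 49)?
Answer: sqrt(419370432 + 3078*sqrt(15))/114 ≈ 179.64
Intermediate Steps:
l(W) = -27*sqrt(W)
Q(g) = g - 2*g**2 + 27*sqrt(g) (Q(g) = g - ((g**2 + g*g) - 27*sqrt(g)) = g - ((g**2 + g**2) - 27*sqrt(g)) = g - (2*g**2 - 27*sqrt(g)) = g - (-27*sqrt(g) + 2*g**2) = g + (-2*g**2 + 27*sqrt(g)) = g - 2*g**2 + 27*sqrt(g))
K(y) = 1/114 + y/114 (K(y) = (1 + y)/114 = (1 + y)*(1/114) = 1/114 + y/114)
sqrt(32273 + K(Q(15))) = sqrt(32273 + (1/114 + (15 - 2*15**2 + 27*sqrt(15))/114)) = sqrt(32273 + (1/114 + (15 - 2*225 + 27*sqrt(15))/114)) = sqrt(32273 + (1/114 + (15 - 450 + 27*sqrt(15))/114)) = sqrt(32273 + (1/114 + (-435 + 27*sqrt(15))/114)) = sqrt(32273 + (1/114 + (-145/38 + 9*sqrt(15)/38))) = sqrt(32273 + (-217/57 + 9*sqrt(15)/38)) = sqrt(1839344/57 + 9*sqrt(15)/38)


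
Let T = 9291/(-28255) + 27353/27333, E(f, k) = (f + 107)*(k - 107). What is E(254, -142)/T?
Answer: -69420727725435/518908112 ≈ -1.3378e+5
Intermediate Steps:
E(f, k) = (-107 + k)*(107 + f) (E(f, k) = (107 + f)*(-107 + k) = (-107 + k)*(107 + f))
T = 518908112/772293915 (T = 9291*(-1/28255) + 27353*(1/27333) = -9291/28255 + 27353/27333 = 518908112/772293915 ≈ 0.67190)
E(254, -142)/T = (-11449 - 107*254 + 107*(-142) + 254*(-142))/(518908112/772293915) = (-11449 - 27178 - 15194 - 36068)*(772293915/518908112) = -89889*772293915/518908112 = -69420727725435/518908112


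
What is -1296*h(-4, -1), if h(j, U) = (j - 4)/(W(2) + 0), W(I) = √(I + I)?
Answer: 5184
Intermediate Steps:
W(I) = √2*√I (W(I) = √(2*I) = √2*√I)
h(j, U) = -2 + j/2 (h(j, U) = (j - 4)/(√2*√2 + 0) = (-4 + j)/(2 + 0) = (-4 + j)/2 = (-4 + j)*(½) = -2 + j/2)
-1296*h(-4, -1) = -1296*(-2 + (½)*(-4)) = -1296*(-2 - 2) = -1296*(-4) = -108*(-48) = 5184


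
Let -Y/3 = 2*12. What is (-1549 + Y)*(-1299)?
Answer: 2105679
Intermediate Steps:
Y = -72 (Y = -6*12 = -3*24 = -72)
(-1549 + Y)*(-1299) = (-1549 - 72)*(-1299) = -1621*(-1299) = 2105679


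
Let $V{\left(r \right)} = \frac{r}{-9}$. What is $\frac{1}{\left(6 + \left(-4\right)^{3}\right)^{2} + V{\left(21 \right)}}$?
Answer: $\frac{3}{10085} \approx 0.00029747$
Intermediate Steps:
$V{\left(r \right)} = - \frac{r}{9}$ ($V{\left(r \right)} = r \left(- \frac{1}{9}\right) = - \frac{r}{9}$)
$\frac{1}{\left(6 + \left(-4\right)^{3}\right)^{2} + V{\left(21 \right)}} = \frac{1}{\left(6 + \left(-4\right)^{3}\right)^{2} - \frac{7}{3}} = \frac{1}{\left(6 - 64\right)^{2} - \frac{7}{3}} = \frac{1}{\left(-58\right)^{2} - \frac{7}{3}} = \frac{1}{3364 - \frac{7}{3}} = \frac{1}{\frac{10085}{3}} = \frac{3}{10085}$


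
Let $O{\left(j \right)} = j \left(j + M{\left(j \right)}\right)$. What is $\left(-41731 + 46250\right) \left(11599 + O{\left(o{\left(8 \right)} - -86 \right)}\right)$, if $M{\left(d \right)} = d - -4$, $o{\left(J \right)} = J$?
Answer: $133974793$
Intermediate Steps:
$M{\left(d \right)} = 4 + d$ ($M{\left(d \right)} = d + 4 = 4 + d$)
$O{\left(j \right)} = j \left(4 + 2 j\right)$ ($O{\left(j \right)} = j \left(j + \left(4 + j\right)\right) = j \left(4 + 2 j\right)$)
$\left(-41731 + 46250\right) \left(11599 + O{\left(o{\left(8 \right)} - -86 \right)}\right) = \left(-41731 + 46250\right) \left(11599 + 2 \left(8 - -86\right) \left(2 + \left(8 - -86\right)\right)\right) = 4519 \left(11599 + 2 \left(8 + 86\right) \left(2 + \left(8 + 86\right)\right)\right) = 4519 \left(11599 + 2 \cdot 94 \left(2 + 94\right)\right) = 4519 \left(11599 + 2 \cdot 94 \cdot 96\right) = 4519 \left(11599 + 18048\right) = 4519 \cdot 29647 = 133974793$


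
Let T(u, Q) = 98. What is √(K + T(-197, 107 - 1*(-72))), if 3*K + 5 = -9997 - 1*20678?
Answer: I*√91158/3 ≈ 100.64*I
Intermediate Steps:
K = -30680/3 (K = -5/3 + (-9997 - 1*20678)/3 = -5/3 + (-9997 - 20678)/3 = -5/3 + (⅓)*(-30675) = -5/3 - 10225 = -30680/3 ≈ -10227.)
√(K + T(-197, 107 - 1*(-72))) = √(-30680/3 + 98) = √(-30386/3) = I*√91158/3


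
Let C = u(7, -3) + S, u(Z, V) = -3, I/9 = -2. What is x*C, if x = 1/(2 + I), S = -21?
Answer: 3/2 ≈ 1.5000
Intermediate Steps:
I = -18 (I = 9*(-2) = -18)
C = -24 (C = -3 - 21 = -24)
x = -1/16 (x = 1/(2 - 18) = 1/(-16) = -1/16 ≈ -0.062500)
x*C = -1/16*(-24) = 3/2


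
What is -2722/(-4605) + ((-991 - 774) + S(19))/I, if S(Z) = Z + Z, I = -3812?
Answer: 18329099/17554260 ≈ 1.0441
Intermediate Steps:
S(Z) = 2*Z
-2722/(-4605) + ((-991 - 774) + S(19))/I = -2722/(-4605) + ((-991 - 774) + 2*19)/(-3812) = -2722*(-1/4605) + (-1765 + 38)*(-1/3812) = 2722/4605 - 1727*(-1/3812) = 2722/4605 + 1727/3812 = 18329099/17554260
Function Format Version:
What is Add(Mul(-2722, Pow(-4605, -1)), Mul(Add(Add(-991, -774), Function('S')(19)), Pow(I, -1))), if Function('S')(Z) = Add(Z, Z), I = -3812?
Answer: Rational(18329099, 17554260) ≈ 1.0441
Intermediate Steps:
Function('S')(Z) = Mul(2, Z)
Add(Mul(-2722, Pow(-4605, -1)), Mul(Add(Add(-991, -774), Function('S')(19)), Pow(I, -1))) = Add(Mul(-2722, Pow(-4605, -1)), Mul(Add(Add(-991, -774), Mul(2, 19)), Pow(-3812, -1))) = Add(Mul(-2722, Rational(-1, 4605)), Mul(Add(-1765, 38), Rational(-1, 3812))) = Add(Rational(2722, 4605), Mul(-1727, Rational(-1, 3812))) = Add(Rational(2722, 4605), Rational(1727, 3812)) = Rational(18329099, 17554260)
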